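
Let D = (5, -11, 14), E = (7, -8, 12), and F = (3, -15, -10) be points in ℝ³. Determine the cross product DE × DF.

(-80, 52, -2)

DE = (2, 3, -2)
DF = (-2, -4, -24)
i: 3·(-24) - (-2)·(-4) = -72 - 8 = -80
j: (-2)·(-2) - 2·(-24) = 4 - (-48) = 52
k: 2·(-4) - 3·(-2) = -8 - (-6) = -2
DE × DF = (-80, 52, -2)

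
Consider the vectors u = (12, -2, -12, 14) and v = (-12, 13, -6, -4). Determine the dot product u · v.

-154

u · v = 12·(-12) + (-2)·13 + (-12)·(-6) + 14·(-4) = -144 - 26 + 72 - 56 = -154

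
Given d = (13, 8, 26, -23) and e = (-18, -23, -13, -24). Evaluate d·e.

d · e = 13·(-18) + 8·(-23) + 26·(-13) + (-23)·(-24) = -234 - 184 - 338 + 552 = -204

-204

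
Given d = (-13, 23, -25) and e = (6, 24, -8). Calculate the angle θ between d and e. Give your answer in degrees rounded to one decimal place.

d · e = (-13)·6 + 23·24 + (-25)·(-8) = -78 + 552 + 200 = 674
|d|² = 169 + 529 + 625 = 1323,  |d| = √1323 ≈ 36.373067
|e|² = 36 + 576 + 64 = 676,  |e| = √676 ≈ 26.000000
cos θ = 674 / (36.373067 · 26.000000) ≈ 0.71270
θ = arccos(0.71270) ≈ 44.5°

44.5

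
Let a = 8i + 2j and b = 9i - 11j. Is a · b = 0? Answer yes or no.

a · b = 8·9 + 2·(-11) = 72 - 22 = 50
Nonzero, so the vectors are not orthogonal.

no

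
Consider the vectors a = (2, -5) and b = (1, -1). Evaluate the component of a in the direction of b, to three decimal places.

4.950

a · b = 2·1 + (-5)·(-1) = 2 + 5 = 7
|b| = √(1 + 1) = √2 ≈ 1.4142
comp_b a = 7 / √2 ≈ 4.950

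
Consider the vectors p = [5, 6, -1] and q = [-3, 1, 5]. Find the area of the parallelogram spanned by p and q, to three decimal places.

i: 6·5 - (-1)·1 = 30 - (-1) = 31
j: (-1)·(-3) - 5·5 = 3 - 25 = -22
k: 5·1 - 6·(-3) = 5 - (-18) = 23
p × q = (31, -22, 23)
|p × q| = √(31² + (-22)² + 23²) = √1974 ≈ 44.4297

44.430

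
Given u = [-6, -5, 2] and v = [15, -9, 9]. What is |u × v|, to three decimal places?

156.288

i: (-5)·9 - 2·(-9) = -45 - (-18) = -27
j: 2·15 - (-6)·9 = 30 - (-54) = 84
k: (-6)·(-9) - (-5)·15 = 54 - (-75) = 129
u × v = (-27, 84, 129)
|u × v| = √((-27)² + 84² + 129²) = √24426 ≈ 156.2882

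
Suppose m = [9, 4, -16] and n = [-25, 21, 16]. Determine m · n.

m · n = 9·(-25) + 4·21 + (-16)·16 = -225 + 84 - 256 = -397

-397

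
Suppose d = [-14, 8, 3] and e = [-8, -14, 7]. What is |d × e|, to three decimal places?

i: 8·7 - 3·(-14) = 56 - (-42) = 98
j: 3·(-8) - (-14)·7 = -24 - (-98) = 74
k: (-14)·(-14) - 8·(-8) = 196 - (-64) = 260
d × e = (98, 74, 260)
|d × e| = √(98² + 74² + 260²) = √82680 ≈ 287.5413

287.541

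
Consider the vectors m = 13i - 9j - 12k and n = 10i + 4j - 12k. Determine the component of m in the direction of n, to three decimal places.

m · n = 13·10 + (-9)·4 + (-12)·(-12) = 130 - 36 + 144 = 238
|n| = √(100 + 16 + 144) = √260 ≈ 16.1245
comp_n m = 238 / √260 ≈ 14.760

14.760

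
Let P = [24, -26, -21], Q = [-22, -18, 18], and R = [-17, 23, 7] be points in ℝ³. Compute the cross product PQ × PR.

(-1687, -311, -1926)

PQ = (-46, 8, 39)
PR = (-41, 49, 28)
i: 8·28 - 39·49 = 224 - 1911 = -1687
j: 39·(-41) - (-46)·28 = -1599 - (-1288) = -311
k: (-46)·49 - 8·(-41) = -2254 - (-328) = -1926
PQ × PR = (-1687, -311, -1926)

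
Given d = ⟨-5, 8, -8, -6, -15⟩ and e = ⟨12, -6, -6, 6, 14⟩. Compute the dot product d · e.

-306

d · e = (-5)·12 + 8·(-6) + (-8)·(-6) + (-6)·6 + (-15)·14 = -60 - 48 + 48 - 36 - 210 = -306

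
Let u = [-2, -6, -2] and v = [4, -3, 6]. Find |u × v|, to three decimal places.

51.769

i: (-6)·6 - (-2)·(-3) = -36 - 6 = -42
j: (-2)·4 - (-2)·6 = -8 - (-12) = 4
k: (-2)·(-3) - (-6)·4 = 6 - (-24) = 30
u × v = (-42, 4, 30)
|u × v| = √((-42)² + 4² + 30²) = √2680 ≈ 51.7687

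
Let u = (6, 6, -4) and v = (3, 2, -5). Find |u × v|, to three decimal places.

29.052

i: 6·(-5) - (-4)·2 = -30 - (-8) = -22
j: (-4)·3 - 6·(-5) = -12 - (-30) = 18
k: 6·2 - 6·3 = 12 - 18 = -6
u × v = (-22, 18, -6)
|u × v| = √((-22)² + 18² + (-6)²) = √844 ≈ 29.0517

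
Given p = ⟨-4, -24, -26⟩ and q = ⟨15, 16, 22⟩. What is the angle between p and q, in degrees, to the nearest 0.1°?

156.7

p · q = (-4)·15 + (-24)·16 + (-26)·22 = -60 - 384 - 572 = -1016
|p|² = 16 + 576 + 676 = 1268,  |p| = √1268 ≈ 35.608988
|q|² = 225 + 256 + 484 = 965,  |q| = √965 ≈ 31.064449
cos θ = -1016 / (35.608988 · 31.064449) ≈ -0.91848
θ = arccos(-0.91848) ≈ 156.7°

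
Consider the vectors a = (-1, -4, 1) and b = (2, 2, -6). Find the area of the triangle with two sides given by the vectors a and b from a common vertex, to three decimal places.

11.576

i: (-4)·(-6) - 1·2 = 24 - 2 = 22
j: 1·2 - (-1)·(-6) = 2 - 6 = -4
k: (-1)·2 - (-4)·2 = -2 - (-8) = 6
a × b = (22, -4, 6)
|a × b| = √(22² + (-4)² + 6²) = √536 ≈ 23.1517
area = ½ · 23.1517 ≈ 11.576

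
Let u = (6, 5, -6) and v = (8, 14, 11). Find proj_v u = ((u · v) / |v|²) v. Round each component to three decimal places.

(1.092, 1.911, 1.501)

u · v = 6·8 + 5·14 + (-6)·11 = 48 + 70 - 66 = 52
|v|² = 64 + 196 + 121 = 381
proj_v u = (52/381) · (8, 14, 11) ≈ (1.092, 1.911, 1.501)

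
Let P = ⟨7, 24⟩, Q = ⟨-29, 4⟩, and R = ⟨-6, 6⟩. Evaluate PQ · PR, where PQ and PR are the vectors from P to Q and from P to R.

PQ = Q − P = (-36, -20)
PR = R − P = (-13, -18)
PQ · PR = (-36)·(-13) + (-20)·(-18) = 468 + 360 = 828

828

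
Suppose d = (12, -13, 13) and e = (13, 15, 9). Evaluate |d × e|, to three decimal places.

472.087

i: (-13)·9 - 13·15 = -117 - 195 = -312
j: 13·13 - 12·9 = 169 - 108 = 61
k: 12·15 - (-13)·13 = 180 - (-169) = 349
d × e = (-312, 61, 349)
|d × e| = √((-312)² + 61² + 349²) = √222866 ≈ 472.0869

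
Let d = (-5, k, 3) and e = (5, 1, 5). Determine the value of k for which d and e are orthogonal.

10

d · e = (-5)·5 + k·1 + 3·5 = -10 + 1k
Set equal to 0: 1k = 10, so k = 10.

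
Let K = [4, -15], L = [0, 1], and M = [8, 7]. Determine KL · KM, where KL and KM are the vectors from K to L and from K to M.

336

KL = L − K = (-4, 16)
KM = M − K = (4, 22)
KL · KM = (-4)·4 + 16·22 = -16 + 352 = 336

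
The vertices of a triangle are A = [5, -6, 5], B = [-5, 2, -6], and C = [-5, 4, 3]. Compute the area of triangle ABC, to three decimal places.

AB = (-10, 8, -11),  AC = (-10, 10, -2)
i: 8·(-2) - (-11)·10 = -16 - (-110) = 94
j: (-11)·(-10) - (-10)·(-2) = 110 - 20 = 90
k: (-10)·10 - 8·(-10) = -100 - (-80) = -20
AB × AC = (94, 90, -20)
|AB × AC| = √17336 ≈ 131.6662
area = ½ · 131.6662 ≈ 65.833

65.833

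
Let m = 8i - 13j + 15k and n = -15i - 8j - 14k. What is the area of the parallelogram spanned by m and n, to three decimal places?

413.587

i: (-13)·(-14) - 15·(-8) = 182 - (-120) = 302
j: 15·(-15) - 8·(-14) = -225 - (-112) = -113
k: 8·(-8) - (-13)·(-15) = -64 - 195 = -259
m × n = (302, -113, -259)
|m × n| = √(302² + (-113)² + (-259)²) = √171054 ≈ 413.5868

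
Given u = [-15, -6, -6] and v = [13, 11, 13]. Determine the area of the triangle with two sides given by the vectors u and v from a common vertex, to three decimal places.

i: (-6)·13 - (-6)·11 = -78 - (-66) = -12
j: (-6)·13 - (-15)·13 = -78 - (-195) = 117
k: (-15)·11 - (-6)·13 = -165 - (-78) = -87
u × v = (-12, 117, -87)
|u × v| = √((-12)² + 117² + (-87)²) = √21402 ≈ 146.2942
area = ½ · 146.2942 ≈ 73.147

73.147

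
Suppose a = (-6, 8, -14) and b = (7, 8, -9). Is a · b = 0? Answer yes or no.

a · b = (-6)·7 + 8·8 + (-14)·(-9) = -42 + 64 + 126 = 148
Nonzero, so the vectors are not orthogonal.

no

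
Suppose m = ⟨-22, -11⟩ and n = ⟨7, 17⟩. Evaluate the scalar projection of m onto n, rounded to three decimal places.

-18.548

m · n = (-22)·7 + (-11)·17 = -154 - 187 = -341
|n| = √(49 + 289) = √338 ≈ 18.3848
comp_n m = -341 / √338 ≈ -18.548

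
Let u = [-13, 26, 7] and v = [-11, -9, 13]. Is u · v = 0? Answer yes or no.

u · v = (-13)·(-11) + 26·(-9) + 7·13 = 143 - 234 + 91 = 0
Zero, so the vectors are orthogonal.

yes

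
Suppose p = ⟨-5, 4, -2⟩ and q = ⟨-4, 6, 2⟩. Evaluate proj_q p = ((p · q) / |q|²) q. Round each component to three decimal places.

p · q = (-5)·(-4) + 4·6 + (-2)·2 = 20 + 24 - 4 = 40
|q|² = 16 + 36 + 4 = 56
proj_q p = (40/56) · (-4, 6, 2) ≈ (-2.857, 4.286, 1.429)

(-2.857, 4.286, 1.429)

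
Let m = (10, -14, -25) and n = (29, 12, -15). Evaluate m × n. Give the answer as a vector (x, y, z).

i: (-14)·(-15) - (-25)·12 = 210 - (-300) = 510
j: (-25)·29 - 10·(-15) = -725 - (-150) = -575
k: 10·12 - (-14)·29 = 120 - (-406) = 526
m × n = (510, -575, 526)

(510, -575, 526)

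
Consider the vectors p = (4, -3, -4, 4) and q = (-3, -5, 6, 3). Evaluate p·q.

-9

p · q = 4·(-3) + (-3)·(-5) + (-4)·6 + 4·3 = -12 + 15 - 24 + 12 = -9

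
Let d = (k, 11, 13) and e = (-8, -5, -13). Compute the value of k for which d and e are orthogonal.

d · e = k·(-8) + 11·(-5) + 13·(-13) = -224 - 8k
Set equal to 0: -8k = 224, so k = -28.

-28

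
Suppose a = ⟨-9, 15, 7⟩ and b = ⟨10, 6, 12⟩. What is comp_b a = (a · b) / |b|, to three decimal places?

a · b = (-9)·10 + 15·6 + 7·12 = -90 + 90 + 84 = 84
|b| = √(100 + 36 + 144) = √280 ≈ 16.7332
comp_b a = 84 / √280 ≈ 5.020

5.020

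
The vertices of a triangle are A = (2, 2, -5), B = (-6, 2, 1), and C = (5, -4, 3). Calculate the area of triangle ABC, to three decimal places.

50.804

AB = (-8, 0, 6),  AC = (3, -6, 8)
i: 0·8 - 6·(-6) = 0 - (-36) = 36
j: 6·3 - (-8)·8 = 18 - (-64) = 82
k: (-8)·(-6) - 0·3 = 48 - 0 = 48
AB × AC = (36, 82, 48)
|AB × AC| = √10324 ≈ 101.6071
area = ½ · 101.6071 ≈ 50.804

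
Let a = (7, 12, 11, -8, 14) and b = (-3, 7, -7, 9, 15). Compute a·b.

a · b = 7·(-3) + 12·7 + 11·(-7) + (-8)·9 + 14·15 = -21 + 84 - 77 - 72 + 210 = 124

124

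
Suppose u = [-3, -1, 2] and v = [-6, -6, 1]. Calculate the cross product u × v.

(11, -9, 12)

i: (-1)·1 - 2·(-6) = -1 - (-12) = 11
j: 2·(-6) - (-3)·1 = -12 - (-3) = -9
k: (-3)·(-6) - (-1)·(-6) = 18 - 6 = 12
u × v = (11, -9, 12)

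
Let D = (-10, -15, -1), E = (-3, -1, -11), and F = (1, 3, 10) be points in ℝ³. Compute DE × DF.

(334, -187, -28)

DE = (7, 14, -10)
DF = (11, 18, 11)
i: 14·11 - (-10)·18 = 154 - (-180) = 334
j: (-10)·11 - 7·11 = -110 - 77 = -187
k: 7·18 - 14·11 = 126 - 154 = -28
DE × DF = (334, -187, -28)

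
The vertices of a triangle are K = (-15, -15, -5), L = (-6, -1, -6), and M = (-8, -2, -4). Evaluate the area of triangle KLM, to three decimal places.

18.344

KL = (9, 14, -1),  KM = (7, 13, 1)
i: 14·1 - (-1)·13 = 14 - (-13) = 27
j: (-1)·7 - 9·1 = -7 - 9 = -16
k: 9·13 - 14·7 = 117 - 98 = 19
KL × KM = (27, -16, 19)
|KL × KM| = √1346 ≈ 36.6879
area = ½ · 36.6879 ≈ 18.344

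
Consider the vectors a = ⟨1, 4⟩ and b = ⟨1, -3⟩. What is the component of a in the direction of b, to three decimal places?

-3.479

a · b = 1·1 + 4·(-3) = 1 - 12 = -11
|b| = √(1 + 9) = √10 ≈ 3.1623
comp_b a = -11 / √10 ≈ -3.479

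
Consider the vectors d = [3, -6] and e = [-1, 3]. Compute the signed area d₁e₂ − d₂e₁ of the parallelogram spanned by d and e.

3·3 - (-6)·(-1) = 9 - 6 = 3

3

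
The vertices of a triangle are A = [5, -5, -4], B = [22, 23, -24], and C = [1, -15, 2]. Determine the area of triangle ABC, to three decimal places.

AB = (17, 28, -20),  AC = (-4, -10, 6)
i: 28·6 - (-20)·(-10) = 168 - 200 = -32
j: (-20)·(-4) - 17·6 = 80 - 102 = -22
k: 17·(-10) - 28·(-4) = -170 - (-112) = -58
AB × AC = (-32, -22, -58)
|AB × AC| = √4872 ≈ 69.7997
area = ½ · 69.7997 ≈ 34.900

34.900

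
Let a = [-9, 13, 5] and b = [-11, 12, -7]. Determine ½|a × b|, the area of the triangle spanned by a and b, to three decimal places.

i: 13·(-7) - 5·12 = -91 - 60 = -151
j: 5·(-11) - (-9)·(-7) = -55 - 63 = -118
k: (-9)·12 - 13·(-11) = -108 - (-143) = 35
a × b = (-151, -118, 35)
|a × b| = √((-151)² + (-118)² + 35²) = √37950 ≈ 194.8076
area = ½ · 194.8076 ≈ 97.404

97.404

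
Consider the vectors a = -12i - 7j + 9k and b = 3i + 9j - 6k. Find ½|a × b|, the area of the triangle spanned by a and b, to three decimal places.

52.714

i: (-7)·(-6) - 9·9 = 42 - 81 = -39
j: 9·3 - (-12)·(-6) = 27 - 72 = -45
k: (-12)·9 - (-7)·3 = -108 - (-21) = -87
a × b = (-39, -45, -87)
|a × b| = √((-39)² + (-45)² + (-87)²) = √11115 ≈ 105.4277
area = ½ · 105.4277 ≈ 52.714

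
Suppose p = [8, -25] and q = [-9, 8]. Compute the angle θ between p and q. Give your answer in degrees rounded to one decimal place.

p · q = 8·(-9) + (-25)·8 = -72 - 200 = -272
|p|² = 64 + 625 = 689,  |p| = √689 ≈ 26.248809
|q|² = 81 + 64 = 145,  |q| = √145 ≈ 12.041595
cos θ = -272 / (26.248809 · 12.041595) ≈ -0.86055
θ = arccos(-0.86055) ≈ 149.4°

149.4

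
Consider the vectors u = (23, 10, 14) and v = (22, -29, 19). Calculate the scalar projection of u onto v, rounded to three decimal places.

11.739

u · v = 23·22 + 10·(-29) + 14·19 = 506 - 290 + 266 = 482
|v| = √(484 + 841 + 361) = √1686 ≈ 41.0609
comp_v u = 482 / √1686 ≈ 11.739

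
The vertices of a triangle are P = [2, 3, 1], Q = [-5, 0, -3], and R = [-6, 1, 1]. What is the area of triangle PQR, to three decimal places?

17.234

PQ = (-7, -3, -4),  PR = (-8, -2, 0)
i: (-3)·0 - (-4)·(-2) = 0 - 8 = -8
j: (-4)·(-8) - (-7)·0 = 32 - 0 = 32
k: (-7)·(-2) - (-3)·(-8) = 14 - 24 = -10
PQ × PR = (-8, 32, -10)
|PQ × PR| = √1188 ≈ 34.4674
area = ½ · 34.4674 ≈ 17.234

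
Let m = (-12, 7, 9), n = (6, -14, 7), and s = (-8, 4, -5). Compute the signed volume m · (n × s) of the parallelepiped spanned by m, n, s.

n × s:
i: (-14)·(-5) - 7·4 = 70 - 28 = 42
j: 7·(-8) - 6·(-5) = -56 - (-30) = -26
k: 6·4 - (-14)·(-8) = 24 - 112 = -88
n × s = (42, -26, -88)
m · (n × s) = (-12)·42 + 7·(-26) + 9·(-88) = -504 - 182 - 792 = -1478

-1478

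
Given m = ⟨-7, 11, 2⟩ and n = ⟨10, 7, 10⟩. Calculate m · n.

m · n = (-7)·10 + 11·7 + 2·10 = -70 + 77 + 20 = 27

27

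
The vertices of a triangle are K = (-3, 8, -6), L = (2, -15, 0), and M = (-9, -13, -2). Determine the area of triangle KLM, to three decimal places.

125.838

KL = (5, -23, 6),  KM = (-6, -21, 4)
i: (-23)·4 - 6·(-21) = -92 - (-126) = 34
j: 6·(-6) - 5·4 = -36 - 20 = -56
k: 5·(-21) - (-23)·(-6) = -105 - 138 = -243
KL × KM = (34, -56, -243)
|KL × KM| = √63341 ≈ 251.6764
area = ½ · 251.6764 ≈ 125.838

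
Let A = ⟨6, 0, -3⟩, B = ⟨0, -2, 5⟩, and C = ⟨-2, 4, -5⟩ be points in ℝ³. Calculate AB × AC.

(-28, -76, -40)

AB = (-6, -2, 8)
AC = (-8, 4, -2)
i: (-2)·(-2) - 8·4 = 4 - 32 = -28
j: 8·(-8) - (-6)·(-2) = -64 - 12 = -76
k: (-6)·4 - (-2)·(-8) = -24 - 16 = -40
AB × AC = (-28, -76, -40)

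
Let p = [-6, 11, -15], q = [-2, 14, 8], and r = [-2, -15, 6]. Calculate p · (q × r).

q × r:
i: 14·6 - 8·(-15) = 84 - (-120) = 204
j: 8·(-2) - (-2)·6 = -16 - (-12) = -4
k: (-2)·(-15) - 14·(-2) = 30 - (-28) = 58
q × r = (204, -4, 58)
p · (q × r) = (-6)·204 + 11·(-4) + (-15)·58 = -1224 - 44 - 870 = -2138

-2138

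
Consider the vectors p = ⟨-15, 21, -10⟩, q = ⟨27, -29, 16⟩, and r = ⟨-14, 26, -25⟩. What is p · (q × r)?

q × r:
i: (-29)·(-25) - 16·26 = 725 - 416 = 309
j: 16·(-14) - 27·(-25) = -224 - (-675) = 451
k: 27·26 - (-29)·(-14) = 702 - 406 = 296
q × r = (309, 451, 296)
p · (q × r) = (-15)·309 + 21·451 + (-10)·296 = -4635 + 9471 - 2960 = 1876

1876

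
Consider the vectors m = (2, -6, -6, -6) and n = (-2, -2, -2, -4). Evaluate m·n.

44

m · n = 2·(-2) + (-6)·(-2) + (-6)·(-2) + (-6)·(-4) = -4 + 12 + 12 + 24 = 44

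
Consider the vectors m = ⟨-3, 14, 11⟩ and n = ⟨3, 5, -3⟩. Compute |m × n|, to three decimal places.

i: 14·(-3) - 11·5 = -42 - 55 = -97
j: 11·3 - (-3)·(-3) = 33 - 9 = 24
k: (-3)·5 - 14·3 = -15 - 42 = -57
m × n = (-97, 24, -57)
|m × n| = √((-97)² + 24² + (-57)²) = √13234 ≈ 115.0391

115.039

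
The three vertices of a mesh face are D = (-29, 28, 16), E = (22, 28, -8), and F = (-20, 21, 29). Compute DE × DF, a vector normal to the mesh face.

DE = (51, 0, -24)
DF = (9, -7, 13)
i: 0·13 - (-24)·(-7) = 0 - 168 = -168
j: (-24)·9 - 51·13 = -216 - 663 = -879
k: 51·(-7) - 0·9 = -357 - 0 = -357
DE × DF = (-168, -879, -357)

(-168, -879, -357)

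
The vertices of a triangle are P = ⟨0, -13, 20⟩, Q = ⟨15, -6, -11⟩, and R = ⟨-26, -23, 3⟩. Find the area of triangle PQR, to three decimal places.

PQ = (15, 7, -31),  PR = (-26, -10, -17)
i: 7·(-17) - (-31)·(-10) = -119 - 310 = -429
j: (-31)·(-26) - 15·(-17) = 806 - (-255) = 1061
k: 15·(-10) - 7·(-26) = -150 - (-182) = 32
PQ × PR = (-429, 1061, 32)
|PQ × PR| = √1310786 ≈ 1144.8956
area = ½ · 1144.8956 ≈ 572.448

572.448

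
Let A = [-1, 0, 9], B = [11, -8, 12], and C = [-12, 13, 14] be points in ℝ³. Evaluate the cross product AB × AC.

(-79, -93, 68)

AB = (12, -8, 3)
AC = (-11, 13, 5)
i: (-8)·5 - 3·13 = -40 - 39 = -79
j: 3·(-11) - 12·5 = -33 - 60 = -93
k: 12·13 - (-8)·(-11) = 156 - 88 = 68
AB × AC = (-79, -93, 68)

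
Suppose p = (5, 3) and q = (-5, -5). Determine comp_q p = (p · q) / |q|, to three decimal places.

-5.657

p · q = 5·(-5) + 3·(-5) = -25 - 15 = -40
|q| = √(25 + 25) = √50 ≈ 7.0711
comp_q p = -40 / √50 ≈ -5.657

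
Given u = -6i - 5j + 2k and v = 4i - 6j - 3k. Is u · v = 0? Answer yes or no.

yes

u · v = (-6)·4 + (-5)·(-6) + 2·(-3) = -24 + 30 - 6 = 0
Zero, so the vectors are orthogonal.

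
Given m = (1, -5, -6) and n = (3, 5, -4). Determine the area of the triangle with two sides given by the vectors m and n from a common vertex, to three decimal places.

27.821

i: (-5)·(-4) - (-6)·5 = 20 - (-30) = 50
j: (-6)·3 - 1·(-4) = -18 - (-4) = -14
k: 1·5 - (-5)·3 = 5 - (-15) = 20
m × n = (50, -14, 20)
|m × n| = √(50² + (-14)² + 20²) = √3096 ≈ 55.6417
area = ½ · 55.6417 ≈ 27.821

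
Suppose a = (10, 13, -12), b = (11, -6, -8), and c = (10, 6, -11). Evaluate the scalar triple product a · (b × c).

161

b × c:
i: (-6)·(-11) - (-8)·6 = 66 - (-48) = 114
j: (-8)·10 - 11·(-11) = -80 - (-121) = 41
k: 11·6 - (-6)·10 = 66 - (-60) = 126
b × c = (114, 41, 126)
a · (b × c) = 10·114 + 13·41 + (-12)·126 = 1140 + 533 - 1512 = 161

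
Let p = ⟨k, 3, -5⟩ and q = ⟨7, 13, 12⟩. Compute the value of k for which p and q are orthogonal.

p · q = k·7 + 3·13 + (-5)·12 = -21 + 7k
Set equal to 0: 7k = 21, so k = 3.

3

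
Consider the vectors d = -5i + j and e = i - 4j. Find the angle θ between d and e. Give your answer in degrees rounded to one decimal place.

115.3

d · e = (-5)·1 + 1·(-4) = -5 - 4 = -9
|d|² = 25 + 1 = 26,  |d| = √26 ≈ 5.099020
|e|² = 1 + 16 = 17,  |e| = √17 ≈ 4.123106
cos θ = -9 / (5.099020 · 4.123106) ≈ -0.42809
θ = arccos(-0.42809) ≈ 115.3°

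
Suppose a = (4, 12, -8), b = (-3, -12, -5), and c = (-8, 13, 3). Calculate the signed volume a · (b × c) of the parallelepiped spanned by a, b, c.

1784

b × c:
i: (-12)·3 - (-5)·13 = -36 - (-65) = 29
j: (-5)·(-8) - (-3)·3 = 40 - (-9) = 49
k: (-3)·13 - (-12)·(-8) = -39 - 96 = -135
b × c = (29, 49, -135)
a · (b × c) = 4·29 + 12·49 + (-8)·(-135) = 116 + 588 + 1080 = 1784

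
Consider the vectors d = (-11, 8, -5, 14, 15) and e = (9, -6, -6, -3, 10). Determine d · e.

-9

d · e = (-11)·9 + 8·(-6) + (-5)·(-6) + 14·(-3) + 15·10 = -99 - 48 + 30 - 42 + 150 = -9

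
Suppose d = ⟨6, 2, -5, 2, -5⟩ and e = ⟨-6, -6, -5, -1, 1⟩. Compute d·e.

d · e = 6·(-6) + 2·(-6) + (-5)·(-5) + 2·(-1) + (-5)·1 = -36 - 12 + 25 - 2 - 5 = -30

-30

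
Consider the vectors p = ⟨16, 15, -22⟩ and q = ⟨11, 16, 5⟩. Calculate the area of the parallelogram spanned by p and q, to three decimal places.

i: 15·5 - (-22)·16 = 75 - (-352) = 427
j: (-22)·11 - 16·5 = -242 - 80 = -322
k: 16·16 - 15·11 = 256 - 165 = 91
p × q = (427, -322, 91)
|p × q| = √(427² + (-322)² + 91²) = √294294 ≈ 542.4887

542.489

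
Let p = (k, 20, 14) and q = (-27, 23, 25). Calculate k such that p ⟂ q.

30

p · q = k·(-27) + 20·23 + 14·25 = 810 - 27k
Set equal to 0: -27k = -810, so k = 30.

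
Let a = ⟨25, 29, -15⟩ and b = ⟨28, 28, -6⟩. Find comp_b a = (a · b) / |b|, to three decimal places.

a · b = 25·28 + 29·28 + (-15)·(-6) = 700 + 812 + 90 = 1602
|b| = √(784 + 784 + 36) = √1604 ≈ 40.0500
comp_b a = 1602 / √1604 ≈ 40.000

40.000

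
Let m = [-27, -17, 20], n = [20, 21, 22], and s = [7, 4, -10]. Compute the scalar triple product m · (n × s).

688

n × s:
i: 21·(-10) - 22·4 = -210 - 88 = -298
j: 22·7 - 20·(-10) = 154 - (-200) = 354
k: 20·4 - 21·7 = 80 - 147 = -67
n × s = (-298, 354, -67)
m · (n × s) = (-27)·(-298) + (-17)·354 + 20·(-67) = 8046 - 6018 - 1340 = 688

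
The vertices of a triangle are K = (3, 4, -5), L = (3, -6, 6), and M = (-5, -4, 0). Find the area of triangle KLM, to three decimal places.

KL = (0, -10, 11),  KM = (-8, -8, 5)
i: (-10)·5 - 11·(-8) = -50 - (-88) = 38
j: 11·(-8) - 0·5 = -88 - 0 = -88
k: 0·(-8) - (-10)·(-8) = 0 - 80 = -80
KL × KM = (38, -88, -80)
|KL × KM| = √15588 ≈ 124.8519
area = ½ · 124.8519 ≈ 62.426

62.426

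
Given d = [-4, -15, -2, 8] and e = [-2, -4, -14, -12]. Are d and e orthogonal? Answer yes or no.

d · e = (-4)·(-2) + (-15)·(-4) + (-2)·(-14) + 8·(-12) = 8 + 60 + 28 - 96 = 0
Zero, so the vectors are orthogonal.

yes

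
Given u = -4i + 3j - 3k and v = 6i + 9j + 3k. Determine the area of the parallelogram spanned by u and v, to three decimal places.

i: 3·3 - (-3)·9 = 9 - (-27) = 36
j: (-3)·6 - (-4)·3 = -18 - (-12) = -6
k: (-4)·9 - 3·6 = -36 - 18 = -54
u × v = (36, -6, -54)
|u × v| = √(36² + (-6)² + (-54)²) = √4248 ≈ 65.1767

65.177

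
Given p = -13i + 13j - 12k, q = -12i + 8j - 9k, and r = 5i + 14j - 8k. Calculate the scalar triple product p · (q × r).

q × r:
i: 8·(-8) - (-9)·14 = -64 - (-126) = 62
j: (-9)·5 - (-12)·(-8) = -45 - 96 = -141
k: (-12)·14 - 8·5 = -168 - 40 = -208
q × r = (62, -141, -208)
p · (q × r) = (-13)·62 + 13·(-141) + (-12)·(-208) = -806 - 1833 + 2496 = -143

-143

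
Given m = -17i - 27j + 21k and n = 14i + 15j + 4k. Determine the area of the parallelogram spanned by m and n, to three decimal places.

i: (-27)·4 - 21·15 = -108 - 315 = -423
j: 21·14 - (-17)·4 = 294 - (-68) = 362
k: (-17)·15 - (-27)·14 = -255 - (-378) = 123
m × n = (-423, 362, 123)
|m × n| = √((-423)² + 362² + 123²) = √325102 ≈ 570.1772

570.177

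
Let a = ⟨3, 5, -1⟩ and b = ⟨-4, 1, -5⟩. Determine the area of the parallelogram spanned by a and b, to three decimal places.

38.288

i: 5·(-5) - (-1)·1 = -25 - (-1) = -24
j: (-1)·(-4) - 3·(-5) = 4 - (-15) = 19
k: 3·1 - 5·(-4) = 3 - (-20) = 23
a × b = (-24, 19, 23)
|a × b| = √((-24)² + 19² + 23²) = √1466 ≈ 38.2884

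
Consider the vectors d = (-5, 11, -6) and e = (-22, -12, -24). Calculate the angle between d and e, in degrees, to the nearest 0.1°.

74.9

d · e = (-5)·(-22) + 11·(-12) + (-6)·(-24) = 110 - 132 + 144 = 122
|d|² = 25 + 121 + 36 = 182,  |d| = √182 ≈ 13.490738
|e|² = 484 + 144 + 576 = 1204,  |e| = √1204 ≈ 34.698703
cos θ = 122 / (13.490738 · 34.698703) ≈ 0.26062
θ = arccos(0.26062) ≈ 74.9°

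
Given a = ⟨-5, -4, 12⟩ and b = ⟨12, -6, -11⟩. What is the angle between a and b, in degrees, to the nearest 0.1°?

135.4

a · b = (-5)·12 + (-4)·(-6) + 12·(-11) = -60 + 24 - 132 = -168
|a|² = 25 + 16 + 144 = 185,  |a| = √185 ≈ 13.601471
|b|² = 144 + 36 + 121 = 301,  |b| = √301 ≈ 17.349352
cos θ = -168 / (13.601471 · 17.349352) ≈ -0.71193
θ = arccos(-0.71193) ≈ 135.4°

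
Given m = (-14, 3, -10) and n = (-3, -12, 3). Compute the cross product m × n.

i: 3·3 - (-10)·(-12) = 9 - 120 = -111
j: (-10)·(-3) - (-14)·3 = 30 - (-42) = 72
k: (-14)·(-12) - 3·(-3) = 168 - (-9) = 177
m × n = (-111, 72, 177)

(-111, 72, 177)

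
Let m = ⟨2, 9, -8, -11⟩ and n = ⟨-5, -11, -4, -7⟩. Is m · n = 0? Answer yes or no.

m · n = 2·(-5) + 9·(-11) + (-8)·(-4) + (-11)·(-7) = -10 - 99 + 32 + 77 = 0
Zero, so the vectors are orthogonal.

yes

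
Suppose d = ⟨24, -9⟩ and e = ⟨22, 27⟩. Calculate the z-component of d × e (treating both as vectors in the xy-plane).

846

24·27 - (-9)·22 = 648 - (-198) = 846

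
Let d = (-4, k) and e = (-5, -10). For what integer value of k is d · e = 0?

2

d · e = (-4)·(-5) + k·(-10) = 20 - 10k
Set equal to 0: -10k = -20, so k = 2.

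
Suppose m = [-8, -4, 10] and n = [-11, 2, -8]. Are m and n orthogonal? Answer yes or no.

yes

m · n = (-8)·(-11) + (-4)·2 + 10·(-8) = 88 - 8 - 80 = 0
Zero, so the vectors are orthogonal.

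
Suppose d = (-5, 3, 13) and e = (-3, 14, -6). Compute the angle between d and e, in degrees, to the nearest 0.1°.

95.4

d · e = (-5)·(-3) + 3·14 + 13·(-6) = 15 + 42 - 78 = -21
|d|² = 25 + 9 + 169 = 203,  |d| = √203 ≈ 14.247807
|e|² = 9 + 196 + 36 = 241,  |e| = √241 ≈ 15.524175
cos θ = -21 / (14.247807 · 15.524175) ≈ -0.09494
θ = arccos(-0.09494) ≈ 95.4°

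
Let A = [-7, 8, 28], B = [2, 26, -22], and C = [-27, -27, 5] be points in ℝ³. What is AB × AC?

(-2164, 1207, 45)

AB = (9, 18, -50)
AC = (-20, -35, -23)
i: 18·(-23) - (-50)·(-35) = -414 - 1750 = -2164
j: (-50)·(-20) - 9·(-23) = 1000 - (-207) = 1207
k: 9·(-35) - 18·(-20) = -315 - (-360) = 45
AB × AC = (-2164, 1207, 45)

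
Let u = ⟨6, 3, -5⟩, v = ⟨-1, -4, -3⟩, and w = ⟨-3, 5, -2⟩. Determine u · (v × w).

244

v × w:
i: (-4)·(-2) - (-3)·5 = 8 - (-15) = 23
j: (-3)·(-3) - (-1)·(-2) = 9 - 2 = 7
k: (-1)·5 - (-4)·(-3) = -5 - 12 = -17
v × w = (23, 7, -17)
u · (v × w) = 6·23 + 3·7 + (-5)·(-17) = 138 + 21 + 85 = 244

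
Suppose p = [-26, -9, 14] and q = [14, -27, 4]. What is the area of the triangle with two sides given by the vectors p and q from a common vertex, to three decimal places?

i: (-9)·4 - 14·(-27) = -36 - (-378) = 342
j: 14·14 - (-26)·4 = 196 - (-104) = 300
k: (-26)·(-27) - (-9)·14 = 702 - (-126) = 828
p × q = (342, 300, 828)
|p × q| = √(342² + 300² + 828²) = √892548 ≈ 944.7476
area = ½ · 944.7476 ≈ 472.374

472.374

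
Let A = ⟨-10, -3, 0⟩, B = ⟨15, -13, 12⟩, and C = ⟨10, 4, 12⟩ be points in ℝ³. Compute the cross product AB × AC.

(-204, -60, 375)

AB = (25, -10, 12)
AC = (20, 7, 12)
i: (-10)·12 - 12·7 = -120 - 84 = -204
j: 12·20 - 25·12 = 240 - 300 = -60
k: 25·7 - (-10)·20 = 175 - (-200) = 375
AB × AC = (-204, -60, 375)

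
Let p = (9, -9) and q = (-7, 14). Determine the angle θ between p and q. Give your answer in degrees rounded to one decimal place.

161.6

p · q = 9·(-7) + (-9)·14 = -63 - 126 = -189
|p|² = 81 + 81 = 162,  |p| = √162 ≈ 12.727922
|q|² = 49 + 196 = 245,  |q| = √245 ≈ 15.652476
cos θ = -189 / (12.727922 · 15.652476) ≈ -0.94868
θ = arccos(-0.94868) ≈ 161.6°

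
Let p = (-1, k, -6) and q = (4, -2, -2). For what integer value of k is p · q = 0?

p · q = (-1)·4 + k·(-2) + (-6)·(-2) = 8 - 2k
Set equal to 0: -2k = -8, so k = 4.

4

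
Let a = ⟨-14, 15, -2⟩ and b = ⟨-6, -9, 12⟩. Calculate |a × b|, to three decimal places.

i: 15·12 - (-2)·(-9) = 180 - 18 = 162
j: (-2)·(-6) - (-14)·12 = 12 - (-168) = 180
k: (-14)·(-9) - 15·(-6) = 126 - (-90) = 216
a × b = (162, 180, 216)
|a × b| = √(162² + 180² + 216²) = √105300 ≈ 324.4996

324.500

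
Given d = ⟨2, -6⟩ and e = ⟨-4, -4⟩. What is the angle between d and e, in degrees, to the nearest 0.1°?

63.4

d · e = 2·(-4) + (-6)·(-4) = -8 + 24 = 16
|d|² = 4 + 36 = 40,  |d| = √40 ≈ 6.324555
|e|² = 16 + 16 = 32,  |e| = √32 ≈ 5.656854
cos θ = 16 / (6.324555 · 5.656854) ≈ 0.44721
θ = arccos(0.44721) ≈ 63.4°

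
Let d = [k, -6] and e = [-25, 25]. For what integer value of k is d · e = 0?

d · e = k·(-25) + (-6)·25 = -150 - 25k
Set equal to 0: -25k = 150, so k = -6.

-6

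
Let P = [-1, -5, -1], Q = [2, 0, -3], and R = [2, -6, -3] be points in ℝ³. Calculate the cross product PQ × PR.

PQ = (3, 5, -2)
PR = (3, -1, -2)
i: 5·(-2) - (-2)·(-1) = -10 - 2 = -12
j: (-2)·3 - 3·(-2) = -6 - (-6) = 0
k: 3·(-1) - 5·3 = -3 - 15 = -18
PQ × PR = (-12, 0, -18)

(-12, 0, -18)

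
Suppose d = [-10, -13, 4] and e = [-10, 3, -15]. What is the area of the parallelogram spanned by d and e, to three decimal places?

i: (-13)·(-15) - 4·3 = 195 - 12 = 183
j: 4·(-10) - (-10)·(-15) = -40 - 150 = -190
k: (-10)·3 - (-13)·(-10) = -30 - 130 = -160
d × e = (183, -190, -160)
|d × e| = √(183² + (-190)² + (-160)²) = √95189 ≈ 308.5271

308.527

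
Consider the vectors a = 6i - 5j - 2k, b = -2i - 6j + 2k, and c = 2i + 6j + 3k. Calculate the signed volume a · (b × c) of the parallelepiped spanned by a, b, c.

b × c:
i: (-6)·3 - 2·6 = -18 - 12 = -30
j: 2·2 - (-2)·3 = 4 - (-6) = 10
k: (-2)·6 - (-6)·2 = -12 - (-12) = 0
b × c = (-30, 10, 0)
a · (b × c) = 6·(-30) + (-5)·10 + (-2)·0 = -180 - 50 + 0 = -230

-230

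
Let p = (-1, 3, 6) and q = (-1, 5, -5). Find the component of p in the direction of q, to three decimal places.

p · q = (-1)·(-1) + 3·5 + 6·(-5) = 1 + 15 - 30 = -14
|q| = √(1 + 25 + 25) = √51 ≈ 7.1414
comp_q p = -14 / √51 ≈ -1.960

-1.960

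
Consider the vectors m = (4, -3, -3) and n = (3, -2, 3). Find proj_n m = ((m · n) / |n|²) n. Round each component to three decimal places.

m · n = 4·3 + (-3)·(-2) + (-3)·3 = 12 + 6 - 9 = 9
|n|² = 9 + 4 + 9 = 22
proj_n m = (9/22) · (3, -2, 3) ≈ (1.227, -0.818, 1.227)

(1.227, -0.818, 1.227)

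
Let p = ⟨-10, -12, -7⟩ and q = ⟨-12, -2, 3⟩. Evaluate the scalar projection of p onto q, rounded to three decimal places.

p · q = (-10)·(-12) + (-12)·(-2) + (-7)·3 = 120 + 24 - 21 = 123
|q| = √(144 + 4 + 9) = √157 ≈ 12.5300
comp_q p = 123 / √157 ≈ 9.816

9.816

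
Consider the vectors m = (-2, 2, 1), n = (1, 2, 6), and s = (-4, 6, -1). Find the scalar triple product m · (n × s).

n × s:
i: 2·(-1) - 6·6 = -2 - 36 = -38
j: 6·(-4) - 1·(-1) = -24 - (-1) = -23
k: 1·6 - 2·(-4) = 6 - (-8) = 14
n × s = (-38, -23, 14)
m · (n × s) = (-2)·(-38) + 2·(-23) + 1·14 = 76 - 46 + 14 = 44

44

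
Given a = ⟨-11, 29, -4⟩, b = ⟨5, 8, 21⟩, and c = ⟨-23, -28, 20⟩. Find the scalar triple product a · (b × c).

b × c:
i: 8·20 - 21·(-28) = 160 - (-588) = 748
j: 21·(-23) - 5·20 = -483 - 100 = -583
k: 5·(-28) - 8·(-23) = -140 - (-184) = 44
b × c = (748, -583, 44)
a · (b × c) = (-11)·748 + 29·(-583) + (-4)·44 = -8228 - 16907 - 176 = -25311

-25311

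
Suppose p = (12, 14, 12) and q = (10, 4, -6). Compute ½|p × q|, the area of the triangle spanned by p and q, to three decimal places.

i: 14·(-6) - 12·4 = -84 - 48 = -132
j: 12·10 - 12·(-6) = 120 - (-72) = 192
k: 12·4 - 14·10 = 48 - 140 = -92
p × q = (-132, 192, -92)
|p × q| = √((-132)² + 192² + (-92)²) = √62752 ≈ 250.5035
area = ½ · 250.5035 ≈ 125.252

125.252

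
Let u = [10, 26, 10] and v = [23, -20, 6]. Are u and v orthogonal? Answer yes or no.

no

u · v = 10·23 + 26·(-20) + 10·6 = 230 - 520 + 60 = -230
Nonzero, so the vectors are not orthogonal.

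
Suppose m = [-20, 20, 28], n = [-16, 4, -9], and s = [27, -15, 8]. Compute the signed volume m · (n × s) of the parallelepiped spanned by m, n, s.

n × s:
i: 4·8 - (-9)·(-15) = 32 - 135 = -103
j: (-9)·27 - (-16)·8 = -243 - (-128) = -115
k: (-16)·(-15) - 4·27 = 240 - 108 = 132
n × s = (-103, -115, 132)
m · (n × s) = (-20)·(-103) + 20·(-115) + 28·132 = 2060 - 2300 + 3696 = 3456

3456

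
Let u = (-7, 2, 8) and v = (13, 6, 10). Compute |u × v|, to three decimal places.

i: 2·10 - 8·6 = 20 - 48 = -28
j: 8·13 - (-7)·10 = 104 - (-70) = 174
k: (-7)·6 - 2·13 = -42 - 26 = -68
u × v = (-28, 174, -68)
|u × v| = √((-28)² + 174² + (-68)²) = √35684 ≈ 188.9021

188.902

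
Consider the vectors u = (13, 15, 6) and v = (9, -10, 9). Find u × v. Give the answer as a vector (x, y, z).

(195, -63, -265)

i: 15·9 - 6·(-10) = 135 - (-60) = 195
j: 6·9 - 13·9 = 54 - 117 = -63
k: 13·(-10) - 15·9 = -130 - 135 = -265
u × v = (195, -63, -265)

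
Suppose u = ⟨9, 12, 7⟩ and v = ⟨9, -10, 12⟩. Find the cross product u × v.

(214, -45, -198)

i: 12·12 - 7·(-10) = 144 - (-70) = 214
j: 7·9 - 9·12 = 63 - 108 = -45
k: 9·(-10) - 12·9 = -90 - 108 = -198
u × v = (214, -45, -198)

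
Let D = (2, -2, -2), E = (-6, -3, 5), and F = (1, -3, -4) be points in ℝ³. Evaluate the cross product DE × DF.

(9, -23, 7)

DE = (-8, -1, 7)
DF = (-1, -1, -2)
i: (-1)·(-2) - 7·(-1) = 2 - (-7) = 9
j: 7·(-1) - (-8)·(-2) = -7 - 16 = -23
k: (-8)·(-1) - (-1)·(-1) = 8 - 1 = 7
DE × DF = (9, -23, 7)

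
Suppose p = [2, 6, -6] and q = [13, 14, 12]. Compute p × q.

(156, -102, -50)

i: 6·12 - (-6)·14 = 72 - (-84) = 156
j: (-6)·13 - 2·12 = -78 - 24 = -102
k: 2·14 - 6·13 = 28 - 78 = -50
p × q = (156, -102, -50)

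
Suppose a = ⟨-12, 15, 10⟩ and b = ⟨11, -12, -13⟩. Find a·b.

a · b = (-12)·11 + 15·(-12) + 10·(-13) = -132 - 180 - 130 = -442

-442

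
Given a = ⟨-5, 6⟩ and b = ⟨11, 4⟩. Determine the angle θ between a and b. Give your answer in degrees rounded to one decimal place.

a · b = (-5)·11 + 6·4 = -55 + 24 = -31
|a|² = 25 + 36 = 61,  |a| = √61 ≈ 7.810250
|b|² = 121 + 16 = 137,  |b| = √137 ≈ 11.704700
cos θ = -31 / (7.810250 · 11.704700) ≈ -0.33911
θ = arccos(-0.33911) ≈ 109.8°

109.8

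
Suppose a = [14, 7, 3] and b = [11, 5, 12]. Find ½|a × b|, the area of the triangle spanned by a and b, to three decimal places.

i: 7·12 - 3·5 = 84 - 15 = 69
j: 3·11 - 14·12 = 33 - 168 = -135
k: 14·5 - 7·11 = 70 - 77 = -7
a × b = (69, -135, -7)
|a × b| = √(69² + (-135)² + (-7)²) = √23035 ≈ 151.7729
area = ½ · 151.7729 ≈ 75.886

75.886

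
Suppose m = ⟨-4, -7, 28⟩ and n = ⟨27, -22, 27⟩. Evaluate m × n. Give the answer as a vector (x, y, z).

(427, 864, 277)

i: (-7)·27 - 28·(-22) = -189 - (-616) = 427
j: 28·27 - (-4)·27 = 756 - (-108) = 864
k: (-4)·(-22) - (-7)·27 = 88 - (-189) = 277
m × n = (427, 864, 277)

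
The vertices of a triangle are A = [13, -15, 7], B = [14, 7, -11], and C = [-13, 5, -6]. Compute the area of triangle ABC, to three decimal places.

383.178

AB = (1, 22, -18),  AC = (-26, 20, -13)
i: 22·(-13) - (-18)·20 = -286 - (-360) = 74
j: (-18)·(-26) - 1·(-13) = 468 - (-13) = 481
k: 1·20 - 22·(-26) = 20 - (-572) = 592
AB × AC = (74, 481, 592)
|AB × AC| = √587301 ≈ 766.3557
area = ½ · 766.3557 ≈ 383.178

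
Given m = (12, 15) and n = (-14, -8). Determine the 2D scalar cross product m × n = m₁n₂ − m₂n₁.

114

12·(-8) - 15·(-14) = -96 - (-210) = 114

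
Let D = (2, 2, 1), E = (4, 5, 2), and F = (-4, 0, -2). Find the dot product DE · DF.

DE = E − D = (2, 3, 1)
DF = F − D = (-6, -2, -3)
DE · DF = 2·(-6) + 3·(-2) + 1·(-3) = -12 - 6 - 3 = -21

-21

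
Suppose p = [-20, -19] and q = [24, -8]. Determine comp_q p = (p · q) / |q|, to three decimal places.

p · q = (-20)·24 + (-19)·(-8) = -480 + 152 = -328
|q| = √(576 + 64) = √640 ≈ 25.2982
comp_q p = -328 / √640 ≈ -12.965

-12.965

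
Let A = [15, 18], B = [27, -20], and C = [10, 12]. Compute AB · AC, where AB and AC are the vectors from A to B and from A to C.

AB = B − A = (12, -38)
AC = C − A = (-5, -6)
AB · AC = 12·(-5) + (-38)·(-6) = -60 + 228 = 168

168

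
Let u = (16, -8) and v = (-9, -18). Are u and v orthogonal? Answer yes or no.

u · v = 16·(-9) + (-8)·(-18) = -144 + 144 = 0
Zero, so the vectors are orthogonal.

yes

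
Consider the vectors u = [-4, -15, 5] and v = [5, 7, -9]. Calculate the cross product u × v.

(100, -11, 47)

i: (-15)·(-9) - 5·7 = 135 - 35 = 100
j: 5·5 - (-4)·(-9) = 25 - 36 = -11
k: (-4)·7 - (-15)·5 = -28 - (-75) = 47
u × v = (100, -11, 47)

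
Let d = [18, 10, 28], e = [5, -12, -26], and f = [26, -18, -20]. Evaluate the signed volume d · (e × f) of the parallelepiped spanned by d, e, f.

-3648

e × f:
i: (-12)·(-20) - (-26)·(-18) = 240 - 468 = -228
j: (-26)·26 - 5·(-20) = -676 - (-100) = -576
k: 5·(-18) - (-12)·26 = -90 - (-312) = 222
e × f = (-228, -576, 222)
d · (e × f) = 18·(-228) + 10·(-576) + 28·222 = -4104 - 5760 + 6216 = -3648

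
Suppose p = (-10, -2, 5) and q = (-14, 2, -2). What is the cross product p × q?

i: (-2)·(-2) - 5·2 = 4 - 10 = -6
j: 5·(-14) - (-10)·(-2) = -70 - 20 = -90
k: (-10)·2 - (-2)·(-14) = -20 - 28 = -48
p × q = (-6, -90, -48)

(-6, -90, -48)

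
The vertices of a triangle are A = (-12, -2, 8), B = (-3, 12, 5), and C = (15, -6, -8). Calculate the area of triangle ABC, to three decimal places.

240.344

AB = (9, 14, -3),  AC = (27, -4, -16)
i: 14·(-16) - (-3)·(-4) = -224 - 12 = -236
j: (-3)·27 - 9·(-16) = -81 - (-144) = 63
k: 9·(-4) - 14·27 = -36 - 378 = -414
AB × AC = (-236, 63, -414)
|AB × AC| = √231061 ≈ 480.6880
area = ½ · 480.6880 ≈ 240.344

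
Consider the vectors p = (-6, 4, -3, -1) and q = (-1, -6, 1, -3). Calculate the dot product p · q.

-18

p · q = (-6)·(-1) + 4·(-6) + (-3)·1 + (-1)·(-3) = 6 - 24 - 3 + 3 = -18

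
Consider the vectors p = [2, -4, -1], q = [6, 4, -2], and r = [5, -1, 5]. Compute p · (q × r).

q × r:
i: 4·5 - (-2)·(-1) = 20 - 2 = 18
j: (-2)·5 - 6·5 = -10 - 30 = -40
k: 6·(-1) - 4·5 = -6 - 20 = -26
q × r = (18, -40, -26)
p · (q × r) = 2·18 + (-4)·(-40) + (-1)·(-26) = 36 + 160 + 26 = 222

222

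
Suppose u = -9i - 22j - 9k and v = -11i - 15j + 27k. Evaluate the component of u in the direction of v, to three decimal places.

5.673

u · v = (-9)·(-11) + (-22)·(-15) + (-9)·27 = 99 + 330 - 243 = 186
|v| = √(121 + 225 + 729) = √1075 ≈ 32.7872
comp_v u = 186 / √1075 ≈ 5.673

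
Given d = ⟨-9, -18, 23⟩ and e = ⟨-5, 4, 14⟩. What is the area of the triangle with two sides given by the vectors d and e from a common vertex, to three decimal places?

183.257

i: (-18)·14 - 23·4 = -252 - 92 = -344
j: 23·(-5) - (-9)·14 = -115 - (-126) = 11
k: (-9)·4 - (-18)·(-5) = -36 - 90 = -126
d × e = (-344, 11, -126)
|d × e| = √((-344)² + 11² + (-126)²) = √134333 ≈ 366.5147
area = ½ · 366.5147 ≈ 183.257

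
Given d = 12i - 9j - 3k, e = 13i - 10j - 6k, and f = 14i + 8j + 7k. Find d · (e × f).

e × f:
i: (-10)·7 - (-6)·8 = -70 - (-48) = -22
j: (-6)·14 - 13·7 = -84 - 91 = -175
k: 13·8 - (-10)·14 = 104 - (-140) = 244
e × f = (-22, -175, 244)
d · (e × f) = 12·(-22) + (-9)·(-175) + (-3)·244 = -264 + 1575 - 732 = 579

579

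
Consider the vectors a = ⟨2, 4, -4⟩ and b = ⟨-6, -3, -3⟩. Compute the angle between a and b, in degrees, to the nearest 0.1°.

a · b = 2·(-6) + 4·(-3) + (-4)·(-3) = -12 - 12 + 12 = -12
|a|² = 4 + 16 + 16 = 36,  |a| = √36 ≈ 6.000000
|b|² = 36 + 9 + 9 = 54,  |b| = √54 ≈ 7.348469
cos θ = -12 / (6.000000 · 7.348469) ≈ -0.27217
θ = arccos(-0.27217) ≈ 105.8°

105.8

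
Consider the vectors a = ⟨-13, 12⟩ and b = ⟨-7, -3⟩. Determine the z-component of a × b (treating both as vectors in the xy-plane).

123

(-13)·(-3) - 12·(-7) = 39 - (-84) = 123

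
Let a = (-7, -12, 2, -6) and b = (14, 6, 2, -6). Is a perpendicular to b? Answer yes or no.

no

a · b = (-7)·14 + (-12)·6 + 2·2 + (-6)·(-6) = -98 - 72 + 4 + 36 = -130
Nonzero, so the vectors are not orthogonal.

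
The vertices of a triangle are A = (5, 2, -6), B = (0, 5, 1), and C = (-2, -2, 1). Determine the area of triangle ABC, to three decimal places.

32.703

AB = (-5, 3, 7),  AC = (-7, -4, 7)
i: 3·7 - 7·(-4) = 21 - (-28) = 49
j: 7·(-7) - (-5)·7 = -49 - (-35) = -14
k: (-5)·(-4) - 3·(-7) = 20 - (-21) = 41
AB × AC = (49, -14, 41)
|AB × AC| = √4278 ≈ 65.4064
area = ½ · 65.4064 ≈ 32.703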